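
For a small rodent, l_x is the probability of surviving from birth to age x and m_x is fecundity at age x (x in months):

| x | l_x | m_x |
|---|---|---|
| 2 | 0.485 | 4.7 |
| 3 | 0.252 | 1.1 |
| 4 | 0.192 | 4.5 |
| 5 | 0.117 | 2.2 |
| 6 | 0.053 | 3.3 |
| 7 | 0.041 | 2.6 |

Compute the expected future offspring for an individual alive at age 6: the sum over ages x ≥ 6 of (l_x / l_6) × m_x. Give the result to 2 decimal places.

l_6 = 0.053. Conditional survival from age 6 to x is l_x / l_6.
  x=6: (0.053/0.053) × 3.3 = 3.3000
  x=7: (0.041/0.053) × 2.6 = 2.0113
Sum = 3.3000 + 2.0113 = 5.3113

5.31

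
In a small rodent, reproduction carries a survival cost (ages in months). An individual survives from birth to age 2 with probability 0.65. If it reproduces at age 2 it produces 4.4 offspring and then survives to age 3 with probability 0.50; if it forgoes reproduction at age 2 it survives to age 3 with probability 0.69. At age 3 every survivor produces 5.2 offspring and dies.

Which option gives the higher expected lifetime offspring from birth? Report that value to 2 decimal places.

4.55

breed at age 2: R₀ = 0.65 × (4.4 + 0.50 × 5.2) = 0.65 × 7.0000 = 4.5500
delay to age 3: R₀ = 0.65 × (0.69 × 5.2) = 0.65 × 3.5880 = 2.3322
Higher: breed at age 2 (4.5500).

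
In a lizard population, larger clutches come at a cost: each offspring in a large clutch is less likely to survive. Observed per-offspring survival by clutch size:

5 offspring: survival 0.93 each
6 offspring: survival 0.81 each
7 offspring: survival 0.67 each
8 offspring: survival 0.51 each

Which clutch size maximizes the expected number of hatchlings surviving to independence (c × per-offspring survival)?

6

Expected hatchlings surviving to independence = c × s(c):
  c=5: 5 × 0.93 = 4.650
  c=6: 6 × 0.81 = 4.860
  c=7: 7 × 0.67 = 4.690
  c=8: 8 × 0.51 = 4.080
Maximum at c = 6 (4.860 hatchlings surviving to independence).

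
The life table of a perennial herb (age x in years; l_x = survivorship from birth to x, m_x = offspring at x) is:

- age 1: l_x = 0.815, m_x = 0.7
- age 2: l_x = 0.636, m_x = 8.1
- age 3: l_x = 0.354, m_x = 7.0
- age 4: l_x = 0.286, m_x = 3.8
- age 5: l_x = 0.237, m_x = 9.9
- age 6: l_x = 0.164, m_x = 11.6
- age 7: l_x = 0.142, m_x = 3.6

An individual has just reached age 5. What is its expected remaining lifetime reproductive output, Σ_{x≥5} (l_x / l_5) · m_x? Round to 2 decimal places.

l_5 = 0.237. Conditional survival from age 5 to x is l_x / l_5.
  x=5: (0.237/0.237) × 9.9 = 9.9000
  x=6: (0.164/0.237) × 11.6 = 8.0270
  x=7: (0.142/0.237) × 3.6 = 2.1570
Sum = 9.9000 + 8.0270 + 2.1570 = 20.0840

20.08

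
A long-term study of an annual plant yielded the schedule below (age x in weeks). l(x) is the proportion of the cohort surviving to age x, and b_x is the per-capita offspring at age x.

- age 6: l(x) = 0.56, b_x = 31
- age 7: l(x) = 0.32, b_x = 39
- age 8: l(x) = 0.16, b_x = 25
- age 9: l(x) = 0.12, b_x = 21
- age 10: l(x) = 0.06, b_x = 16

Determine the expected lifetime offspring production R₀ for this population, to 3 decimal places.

R₀ = Σ l(x) b_x:
  age 6: 0.56 × 31 = 17.3600
  age 7: 0.32 × 39 = 12.4800
  age 8: 0.16 × 25 = 4.0000
  age 9: 0.12 × 21 = 2.5200
  age 10: 0.06 × 16 = 0.9600
R₀ = 17.3600 + 12.4800 + 4.0000 + 2.5200 + 0.9600 = 37.3200

37.320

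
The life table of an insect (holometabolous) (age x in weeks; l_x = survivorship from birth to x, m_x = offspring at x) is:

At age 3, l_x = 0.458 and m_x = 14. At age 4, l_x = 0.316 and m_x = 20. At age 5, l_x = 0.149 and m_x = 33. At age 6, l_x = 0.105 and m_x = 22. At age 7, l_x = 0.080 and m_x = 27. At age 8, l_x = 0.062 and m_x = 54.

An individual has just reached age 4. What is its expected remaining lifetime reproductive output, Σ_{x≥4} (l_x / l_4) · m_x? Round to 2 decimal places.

60.30

l_4 = 0.316. Conditional survival from age 4 to x is l_x / l_4.
  x=4: (0.316/0.316) × 20 = 20.0000
  x=5: (0.149/0.316) × 33 = 15.5601
  x=6: (0.105/0.316) × 22 = 7.3101
  x=7: (0.080/0.316) × 27 = 6.8354
  x=8: (0.062/0.316) × 54 = 10.5949
Sum = 20.0000 + 15.5601 + 7.3101 + 6.8354 + 10.5949 = 60.3006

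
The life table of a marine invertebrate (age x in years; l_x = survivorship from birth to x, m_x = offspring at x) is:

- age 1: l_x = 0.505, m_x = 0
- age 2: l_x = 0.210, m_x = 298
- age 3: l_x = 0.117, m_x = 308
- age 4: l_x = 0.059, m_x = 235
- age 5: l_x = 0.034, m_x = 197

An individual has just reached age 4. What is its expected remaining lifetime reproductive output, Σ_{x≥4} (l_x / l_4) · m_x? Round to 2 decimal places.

348.53

l_4 = 0.059. Conditional survival from age 4 to x is l_x / l_4.
  x=4: (0.059/0.059) × 235 = 235.0000
  x=5: (0.034/0.059) × 197 = 113.5254
Sum = 235.0000 + 113.5254 = 348.5254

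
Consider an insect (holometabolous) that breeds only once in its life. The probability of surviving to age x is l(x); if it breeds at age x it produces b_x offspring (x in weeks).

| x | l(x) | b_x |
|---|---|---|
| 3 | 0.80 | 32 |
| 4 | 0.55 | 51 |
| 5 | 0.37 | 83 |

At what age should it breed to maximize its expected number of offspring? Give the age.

5

Expected offspring if breeding at age x = l(x) × b_x:
  age 3: 0.80 × 32 = 25.600
  age 4: 0.55 × 51 = 28.050
  age 5: 0.37 × 83 = 30.710
Maximum at age 5 (30.710).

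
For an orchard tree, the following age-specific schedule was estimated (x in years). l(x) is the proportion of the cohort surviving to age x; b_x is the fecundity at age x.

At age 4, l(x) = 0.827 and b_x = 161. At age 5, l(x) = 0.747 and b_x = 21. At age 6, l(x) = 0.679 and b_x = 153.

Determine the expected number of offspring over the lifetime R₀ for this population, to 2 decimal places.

R₀ = Σ l(x) b_x:
  age 4: 0.827 × 161 = 133.1470
  age 5: 0.747 × 21 = 15.6870
  age 6: 0.679 × 153 = 103.8870
R₀ = 133.1470 + 15.6870 + 103.8870 = 252.7210

252.72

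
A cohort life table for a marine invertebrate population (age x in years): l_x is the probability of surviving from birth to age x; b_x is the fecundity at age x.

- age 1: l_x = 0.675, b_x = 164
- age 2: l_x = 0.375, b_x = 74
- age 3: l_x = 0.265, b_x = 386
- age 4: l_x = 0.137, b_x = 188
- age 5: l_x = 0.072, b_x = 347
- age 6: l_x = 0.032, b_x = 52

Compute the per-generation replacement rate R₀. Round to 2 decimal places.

293.14

R₀ = Σ l_x b_x:
  age 1: 0.675 × 164 = 110.7000
  age 2: 0.375 × 74 = 27.7500
  age 3: 0.265 × 386 = 102.2900
  age 4: 0.137 × 188 = 25.7560
  age 5: 0.072 × 347 = 24.9840
  age 6: 0.032 × 52 = 1.6640
R₀ = 110.7000 + 27.7500 + 102.2900 + 25.7560 + 24.9840 + 1.6640 = 293.1440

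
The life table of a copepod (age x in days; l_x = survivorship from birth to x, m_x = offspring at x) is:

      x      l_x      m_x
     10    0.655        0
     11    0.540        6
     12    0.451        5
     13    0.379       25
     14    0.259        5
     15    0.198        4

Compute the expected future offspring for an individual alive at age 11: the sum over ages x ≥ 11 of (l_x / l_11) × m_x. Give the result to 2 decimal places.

l_11 = 0.540. Conditional survival from age 11 to x is l_x / l_11.
  x=11: (0.540/0.540) × 6 = 6.0000
  x=12: (0.451/0.540) × 5 = 4.1759
  x=13: (0.379/0.540) × 25 = 17.5463
  x=14: (0.259/0.540) × 5 = 2.3981
  x=15: (0.198/0.540) × 4 = 1.4667
Sum = 6.0000 + 4.1759 + 17.5463 + 2.3981 + 1.4667 = 31.5870

31.59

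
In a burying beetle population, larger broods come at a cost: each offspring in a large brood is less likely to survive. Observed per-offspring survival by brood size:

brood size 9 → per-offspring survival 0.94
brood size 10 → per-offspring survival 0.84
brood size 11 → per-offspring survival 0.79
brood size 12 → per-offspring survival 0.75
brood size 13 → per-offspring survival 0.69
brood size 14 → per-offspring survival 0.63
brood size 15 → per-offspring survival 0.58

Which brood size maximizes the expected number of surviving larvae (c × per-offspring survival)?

12

Expected surviving larvae = c × s(c):
  c=9: 9 × 0.94 = 8.460
  c=10: 10 × 0.84 = 8.400
  c=11: 11 × 0.79 = 8.690
  c=12: 12 × 0.75 = 9.000
  c=13: 13 × 0.69 = 8.970
  c=14: 14 × 0.63 = 8.820
  c=15: 15 × 0.58 = 8.700
Maximum at c = 12 (9.000 surviving larvae).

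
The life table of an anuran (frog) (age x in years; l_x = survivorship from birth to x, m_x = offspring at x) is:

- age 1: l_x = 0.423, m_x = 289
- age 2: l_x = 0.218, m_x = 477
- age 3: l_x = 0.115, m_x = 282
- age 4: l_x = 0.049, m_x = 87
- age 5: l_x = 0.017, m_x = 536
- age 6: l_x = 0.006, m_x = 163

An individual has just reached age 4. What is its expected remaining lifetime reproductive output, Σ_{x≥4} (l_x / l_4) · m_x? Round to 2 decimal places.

l_4 = 0.049. Conditional survival from age 4 to x is l_x / l_4.
  x=4: (0.049/0.049) × 87 = 87.0000
  x=5: (0.017/0.049) × 536 = 185.9592
  x=6: (0.006/0.049) × 163 = 19.9592
Sum = 87.0000 + 185.9592 + 19.9592 = 292.9184

292.92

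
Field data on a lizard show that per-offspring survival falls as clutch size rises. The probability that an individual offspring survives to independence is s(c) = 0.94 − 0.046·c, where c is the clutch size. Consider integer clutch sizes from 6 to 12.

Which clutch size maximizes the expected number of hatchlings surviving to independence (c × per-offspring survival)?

Expected hatchlings surviving to independence = c × s(c):
  c=6: 6 × 0.664 = 3.984
  c=7: 7 × 0.618 = 4.326
  c=8: 8 × 0.572 = 4.576
  c=9: 9 × 0.526 = 4.734
  c=10: 10 × 0.480 = 4.800
  c=11: 11 × 0.434 = 4.774
  c=12: 12 × 0.388 = 4.656
Maximum at c = 10 (4.800 hatchlings surviving to independence).

10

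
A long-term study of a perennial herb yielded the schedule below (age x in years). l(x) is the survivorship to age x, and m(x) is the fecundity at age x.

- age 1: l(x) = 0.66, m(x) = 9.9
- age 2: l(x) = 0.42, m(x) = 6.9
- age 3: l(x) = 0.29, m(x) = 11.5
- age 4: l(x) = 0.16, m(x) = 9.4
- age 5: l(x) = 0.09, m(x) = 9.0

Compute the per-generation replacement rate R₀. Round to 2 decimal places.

15.08

R₀ = Σ l(x) m(x):
  age 1: 0.66 × 9.9 = 6.5340
  age 2: 0.42 × 6.9 = 2.8980
  age 3: 0.29 × 11.5 = 3.3350
  age 4: 0.16 × 9.4 = 1.5040
  age 5: 0.09 × 9.0 = 0.8100
R₀ = 6.5340 + 2.8980 + 3.3350 + 1.5040 + 0.8100 = 15.0810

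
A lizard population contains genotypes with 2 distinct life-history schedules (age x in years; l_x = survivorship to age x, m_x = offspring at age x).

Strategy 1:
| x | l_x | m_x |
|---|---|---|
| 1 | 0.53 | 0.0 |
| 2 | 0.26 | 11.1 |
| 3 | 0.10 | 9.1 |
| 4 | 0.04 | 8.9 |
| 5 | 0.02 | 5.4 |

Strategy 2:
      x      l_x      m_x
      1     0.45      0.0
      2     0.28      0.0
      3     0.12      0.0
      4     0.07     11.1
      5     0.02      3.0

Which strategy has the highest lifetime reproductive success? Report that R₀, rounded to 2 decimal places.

Strategy 1: R₀ = 0.53×0.0 + 0.26×11.1 + 0.10×9.1 + 0.04×8.9 + 0.02×5.4 = 4.2600
Strategy 2: R₀ = 0.45×0.0 + 0.28×0.0 + 0.12×0.0 + 0.07×11.1 + 0.02×3.0 = 0.8370
Highest R₀: strategy 1 with 4.2600.

4.26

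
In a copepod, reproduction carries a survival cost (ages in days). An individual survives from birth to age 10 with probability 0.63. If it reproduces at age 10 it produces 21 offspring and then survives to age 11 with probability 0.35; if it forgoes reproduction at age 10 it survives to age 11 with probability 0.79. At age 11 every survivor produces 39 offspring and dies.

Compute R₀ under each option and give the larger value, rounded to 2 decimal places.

21.83

breed at age 10: R₀ = 0.63 × (21 + 0.35 × 39) = 0.63 × 34.6500 = 21.8295
delay to age 11: R₀ = 0.63 × (0.79 × 39) = 0.63 × 30.8100 = 19.4103
Higher: breed at age 10 (21.8295).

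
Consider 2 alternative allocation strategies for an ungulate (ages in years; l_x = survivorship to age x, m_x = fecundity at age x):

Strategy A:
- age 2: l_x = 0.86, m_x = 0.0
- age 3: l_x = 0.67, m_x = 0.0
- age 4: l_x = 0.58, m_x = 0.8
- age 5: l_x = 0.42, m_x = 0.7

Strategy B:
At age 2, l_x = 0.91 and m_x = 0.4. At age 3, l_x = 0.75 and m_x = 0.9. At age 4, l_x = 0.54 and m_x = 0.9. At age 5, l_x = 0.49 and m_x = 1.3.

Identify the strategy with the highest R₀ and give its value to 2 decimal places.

Strategy A: R₀ = 0.86×0.0 + 0.67×0.0 + 0.58×0.8 + 0.42×0.7 = 0.7580
Strategy B: R₀ = 0.91×0.4 + 0.75×0.9 + 0.54×0.9 + 0.49×1.3 = 2.1620
Highest R₀: strategy B with 2.1620.

2.16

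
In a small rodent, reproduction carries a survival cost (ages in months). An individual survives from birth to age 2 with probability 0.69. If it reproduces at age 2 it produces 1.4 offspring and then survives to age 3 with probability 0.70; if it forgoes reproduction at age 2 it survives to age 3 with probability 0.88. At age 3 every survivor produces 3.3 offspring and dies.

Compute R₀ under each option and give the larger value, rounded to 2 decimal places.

2.56

breed at age 2: R₀ = 0.69 × (1.4 + 0.70 × 3.3) = 0.69 × 3.7100 = 2.5599
delay to age 3: R₀ = 0.69 × (0.88 × 3.3) = 0.69 × 2.9040 = 2.0038
Higher: breed at age 2 (2.5599).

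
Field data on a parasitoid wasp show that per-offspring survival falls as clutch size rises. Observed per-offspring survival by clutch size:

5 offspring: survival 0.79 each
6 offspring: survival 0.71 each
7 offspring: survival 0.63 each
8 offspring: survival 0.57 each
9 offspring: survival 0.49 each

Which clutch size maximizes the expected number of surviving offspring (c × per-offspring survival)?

Expected surviving offspring = c × s(c):
  c=5: 5 × 0.79 = 3.950
  c=6: 6 × 0.71 = 4.260
  c=7: 7 × 0.63 = 4.410
  c=8: 8 × 0.57 = 4.560
  c=9: 9 × 0.49 = 4.410
Maximum at c = 8 (4.560 surviving offspring).

8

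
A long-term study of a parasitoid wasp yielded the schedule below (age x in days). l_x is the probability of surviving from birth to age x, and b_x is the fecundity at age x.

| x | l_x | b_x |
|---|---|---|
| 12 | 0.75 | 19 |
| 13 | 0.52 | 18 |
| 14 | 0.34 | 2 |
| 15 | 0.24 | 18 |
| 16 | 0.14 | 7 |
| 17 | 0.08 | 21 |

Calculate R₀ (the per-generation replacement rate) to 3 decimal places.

R₀ = Σ l_x b_x:
  age 12: 0.75 × 19 = 14.2500
  age 13: 0.52 × 18 = 9.3600
  age 14: 0.34 × 2 = 0.6800
  age 15: 0.24 × 18 = 4.3200
  age 16: 0.14 × 7 = 0.9800
  age 17: 0.08 × 21 = 1.6800
R₀ = 14.2500 + 9.3600 + 0.6800 + 4.3200 + 0.9800 + 1.6800 = 31.2700

31.270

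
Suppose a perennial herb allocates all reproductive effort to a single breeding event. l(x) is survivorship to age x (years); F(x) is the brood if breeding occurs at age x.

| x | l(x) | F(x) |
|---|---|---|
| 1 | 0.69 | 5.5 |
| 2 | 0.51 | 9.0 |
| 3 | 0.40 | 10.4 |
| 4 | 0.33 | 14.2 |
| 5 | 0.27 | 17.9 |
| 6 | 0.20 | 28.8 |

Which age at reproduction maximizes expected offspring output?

6

Expected offspring if breeding at age x = l(x) × F(x):
  age 1: 0.69 × 5.5 = 3.795
  age 2: 0.51 × 9.0 = 4.590
  age 3: 0.40 × 10.4 = 4.160
  age 4: 0.33 × 14.2 = 4.686
  age 5: 0.27 × 17.9 = 4.833
  age 6: 0.20 × 28.8 = 5.760
Maximum at age 6 (5.760).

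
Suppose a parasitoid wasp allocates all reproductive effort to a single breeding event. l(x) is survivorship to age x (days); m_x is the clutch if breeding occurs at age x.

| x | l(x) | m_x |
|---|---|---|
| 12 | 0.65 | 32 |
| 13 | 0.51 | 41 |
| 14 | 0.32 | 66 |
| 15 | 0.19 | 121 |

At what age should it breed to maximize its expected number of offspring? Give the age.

15

Expected offspring if breeding at age x = l(x) × m_x:
  age 12: 0.65 × 32 = 20.800
  age 13: 0.51 × 41 = 20.910
  age 14: 0.32 × 66 = 21.120
  age 15: 0.19 × 121 = 22.990
Maximum at age 15 (22.990).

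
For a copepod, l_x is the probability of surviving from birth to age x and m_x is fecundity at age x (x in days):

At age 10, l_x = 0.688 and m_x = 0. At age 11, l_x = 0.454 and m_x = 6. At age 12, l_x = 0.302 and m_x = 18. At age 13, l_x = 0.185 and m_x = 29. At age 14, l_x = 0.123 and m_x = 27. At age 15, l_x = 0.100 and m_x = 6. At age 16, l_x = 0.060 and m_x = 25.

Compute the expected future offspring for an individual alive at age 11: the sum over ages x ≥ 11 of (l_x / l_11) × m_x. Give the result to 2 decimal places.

l_11 = 0.454. Conditional survival from age 11 to x is l_x / l_11.
  x=11: (0.454/0.454) × 6 = 6.0000
  x=12: (0.302/0.454) × 18 = 11.9736
  x=13: (0.185/0.454) × 29 = 11.8172
  x=14: (0.123/0.454) × 27 = 7.3150
  x=15: (0.100/0.454) × 6 = 1.3216
  x=16: (0.060/0.454) × 25 = 3.3040
Sum = 6.0000 + 11.9736 + 11.8172 + 7.3150 + 1.3216 + 3.3040 = 41.7313

41.73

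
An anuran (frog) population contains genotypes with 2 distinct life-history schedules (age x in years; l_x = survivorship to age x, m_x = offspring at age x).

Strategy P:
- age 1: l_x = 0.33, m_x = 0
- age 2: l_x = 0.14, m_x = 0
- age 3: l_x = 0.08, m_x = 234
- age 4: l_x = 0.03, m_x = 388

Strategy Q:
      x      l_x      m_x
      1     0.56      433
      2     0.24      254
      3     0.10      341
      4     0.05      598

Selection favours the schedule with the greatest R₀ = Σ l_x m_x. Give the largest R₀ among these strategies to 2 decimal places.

367.44

Strategy P: R₀ = 0.33×0 + 0.14×0 + 0.08×234 + 0.03×388 = 30.3600
Strategy Q: R₀ = 0.56×433 + 0.24×254 + 0.10×341 + 0.05×598 = 367.4400
Highest R₀: strategy Q with 367.4400.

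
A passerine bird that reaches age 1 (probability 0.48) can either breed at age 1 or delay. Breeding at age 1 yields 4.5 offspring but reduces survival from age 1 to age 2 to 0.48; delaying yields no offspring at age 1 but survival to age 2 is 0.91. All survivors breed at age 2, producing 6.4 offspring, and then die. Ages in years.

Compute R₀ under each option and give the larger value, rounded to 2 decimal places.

3.63

breed at age 1: R₀ = 0.48 × (4.5 + 0.48 × 6.4) = 0.48 × 7.5720 = 3.6346
delay to age 2: R₀ = 0.48 × (0.91 × 6.4) = 0.48 × 5.8240 = 2.7955
Higher: breed at age 1 (3.6346).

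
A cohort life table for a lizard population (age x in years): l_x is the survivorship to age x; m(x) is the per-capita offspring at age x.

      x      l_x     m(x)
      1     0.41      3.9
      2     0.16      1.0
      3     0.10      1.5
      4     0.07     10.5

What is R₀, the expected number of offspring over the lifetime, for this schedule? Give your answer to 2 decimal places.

2.64

R₀ = Σ l_x m(x):
  age 1: 0.41 × 3.9 = 1.5990
  age 2: 0.16 × 1.0 = 0.1600
  age 3: 0.10 × 1.5 = 0.1500
  age 4: 0.07 × 10.5 = 0.7350
R₀ = 1.5990 + 0.1600 + 0.1500 + 0.7350 = 2.6440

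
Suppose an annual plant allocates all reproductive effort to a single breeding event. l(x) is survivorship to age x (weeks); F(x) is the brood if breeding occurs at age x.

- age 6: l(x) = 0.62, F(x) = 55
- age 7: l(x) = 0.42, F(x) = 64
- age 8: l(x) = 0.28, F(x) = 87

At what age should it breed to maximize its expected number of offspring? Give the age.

Expected offspring if breeding at age x = l(x) × F(x):
  age 6: 0.62 × 55 = 34.100
  age 7: 0.42 × 64 = 26.880
  age 8: 0.28 × 87 = 24.360
Maximum at age 6 (34.100).

6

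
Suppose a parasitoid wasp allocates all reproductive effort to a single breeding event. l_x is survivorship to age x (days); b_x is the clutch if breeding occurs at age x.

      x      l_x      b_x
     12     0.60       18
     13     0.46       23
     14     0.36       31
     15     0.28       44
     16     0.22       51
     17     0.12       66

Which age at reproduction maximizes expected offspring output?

15

Expected offspring if breeding at age x = l_x × b_x:
  age 12: 0.60 × 18 = 10.800
  age 13: 0.46 × 23 = 10.580
  age 14: 0.36 × 31 = 11.160
  age 15: 0.28 × 44 = 12.320
  age 16: 0.22 × 51 = 11.220
  age 17: 0.12 × 66 = 7.920
Maximum at age 15 (12.320).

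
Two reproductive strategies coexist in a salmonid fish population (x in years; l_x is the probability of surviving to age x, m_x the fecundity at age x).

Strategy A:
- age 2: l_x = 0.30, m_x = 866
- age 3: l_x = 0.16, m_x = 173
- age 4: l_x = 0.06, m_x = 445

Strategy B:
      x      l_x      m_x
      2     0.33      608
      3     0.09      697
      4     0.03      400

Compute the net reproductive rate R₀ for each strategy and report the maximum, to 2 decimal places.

Strategy A: R₀ = 0.30×866 + 0.16×173 + 0.06×445 = 314.1800
Strategy B: R₀ = 0.33×608 + 0.09×697 + 0.03×400 = 275.3700
Highest R₀: strategy A with 314.1800.

314.18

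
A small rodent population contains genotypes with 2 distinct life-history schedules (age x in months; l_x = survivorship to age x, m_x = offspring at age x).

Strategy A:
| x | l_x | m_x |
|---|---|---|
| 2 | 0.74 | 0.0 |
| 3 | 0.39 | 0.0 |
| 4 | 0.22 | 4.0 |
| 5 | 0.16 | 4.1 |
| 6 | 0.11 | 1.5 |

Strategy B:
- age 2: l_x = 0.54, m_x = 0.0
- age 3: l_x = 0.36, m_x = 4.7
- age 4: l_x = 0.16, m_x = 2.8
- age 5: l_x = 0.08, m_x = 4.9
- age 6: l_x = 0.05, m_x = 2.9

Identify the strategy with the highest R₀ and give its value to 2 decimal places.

Strategy A: R₀ = 0.74×0.0 + 0.39×0.0 + 0.22×4.0 + 0.16×4.1 + 0.11×1.5 = 1.7010
Strategy B: R₀ = 0.54×0.0 + 0.36×4.7 + 0.16×2.8 + 0.08×4.9 + 0.05×2.9 = 2.6770
Highest R₀: strategy B with 2.6770.

2.68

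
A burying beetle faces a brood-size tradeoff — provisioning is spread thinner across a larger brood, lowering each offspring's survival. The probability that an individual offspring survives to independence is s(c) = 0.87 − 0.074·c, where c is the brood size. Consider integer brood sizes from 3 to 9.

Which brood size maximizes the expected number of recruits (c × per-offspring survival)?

Expected recruits = c × s(c):
  c=3: 3 × 0.648 = 1.944
  c=4: 4 × 0.574 = 2.296
  c=5: 5 × 0.500 = 2.500
  c=6: 6 × 0.426 = 2.556
  c=7: 7 × 0.352 = 2.464
  c=8: 8 × 0.278 = 2.224
  c=9: 9 × 0.204 = 1.836
Maximum at c = 6 (2.556 recruits).

6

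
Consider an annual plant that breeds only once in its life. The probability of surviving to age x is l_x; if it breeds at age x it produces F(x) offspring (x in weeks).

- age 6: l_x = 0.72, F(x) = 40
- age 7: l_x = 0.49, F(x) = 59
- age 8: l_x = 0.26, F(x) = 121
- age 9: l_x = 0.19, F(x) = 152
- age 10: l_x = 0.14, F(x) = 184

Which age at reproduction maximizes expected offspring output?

8

Expected offspring if breeding at age x = l_x × F(x):
  age 6: 0.72 × 40 = 28.800
  age 7: 0.49 × 59 = 28.910
  age 8: 0.26 × 121 = 31.460
  age 9: 0.19 × 152 = 28.880
  age 10: 0.14 × 184 = 25.760
Maximum at age 8 (31.460).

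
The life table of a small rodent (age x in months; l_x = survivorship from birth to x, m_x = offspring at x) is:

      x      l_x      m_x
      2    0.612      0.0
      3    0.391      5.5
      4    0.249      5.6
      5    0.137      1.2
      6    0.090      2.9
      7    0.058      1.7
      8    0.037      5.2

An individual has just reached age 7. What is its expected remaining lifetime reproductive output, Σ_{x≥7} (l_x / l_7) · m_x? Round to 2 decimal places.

l_7 = 0.058. Conditional survival from age 7 to x is l_x / l_7.
  x=7: (0.058/0.058) × 1.7 = 1.7000
  x=8: (0.037/0.058) × 5.2 = 3.3172
Sum = 1.7000 + 3.3172 = 5.0172

5.02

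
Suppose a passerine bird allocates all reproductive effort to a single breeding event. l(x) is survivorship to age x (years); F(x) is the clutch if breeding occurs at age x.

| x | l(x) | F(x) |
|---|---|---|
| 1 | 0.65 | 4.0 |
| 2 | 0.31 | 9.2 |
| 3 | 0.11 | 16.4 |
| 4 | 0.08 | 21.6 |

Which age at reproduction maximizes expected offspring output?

Expected offspring if breeding at age x = l(x) × F(x):
  age 1: 0.65 × 4.0 = 2.600
  age 2: 0.31 × 9.2 = 2.852
  age 3: 0.11 × 16.4 = 1.804
  age 4: 0.08 × 21.6 = 1.728
Maximum at age 2 (2.852).

2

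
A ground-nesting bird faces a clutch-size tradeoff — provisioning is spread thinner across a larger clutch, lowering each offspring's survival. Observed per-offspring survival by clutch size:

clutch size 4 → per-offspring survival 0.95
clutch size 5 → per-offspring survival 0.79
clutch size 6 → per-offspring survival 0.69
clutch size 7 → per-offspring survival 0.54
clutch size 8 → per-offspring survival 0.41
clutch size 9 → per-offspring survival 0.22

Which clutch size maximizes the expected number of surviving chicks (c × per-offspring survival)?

Expected surviving chicks = c × s(c):
  c=4: 4 × 0.95 = 3.800
  c=5: 5 × 0.79 = 3.950
  c=6: 6 × 0.69 = 4.140
  c=7: 7 × 0.54 = 3.780
  c=8: 8 × 0.41 = 3.280
  c=9: 9 × 0.22 = 1.980
Maximum at c = 6 (4.140 surviving chicks).

6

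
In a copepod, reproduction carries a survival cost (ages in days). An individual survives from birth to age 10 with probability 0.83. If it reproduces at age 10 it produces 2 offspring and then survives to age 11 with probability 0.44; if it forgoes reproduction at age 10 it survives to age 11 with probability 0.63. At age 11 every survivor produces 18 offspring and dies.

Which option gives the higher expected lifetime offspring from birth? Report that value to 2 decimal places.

breed at age 10: R₀ = 0.83 × (2 + 0.44 × 18) = 0.83 × 9.9200 = 8.2336
delay to age 11: R₀ = 0.83 × (0.63 × 18) = 0.83 × 11.3400 = 9.4122
Higher: delay to age 11 (9.4122).

9.41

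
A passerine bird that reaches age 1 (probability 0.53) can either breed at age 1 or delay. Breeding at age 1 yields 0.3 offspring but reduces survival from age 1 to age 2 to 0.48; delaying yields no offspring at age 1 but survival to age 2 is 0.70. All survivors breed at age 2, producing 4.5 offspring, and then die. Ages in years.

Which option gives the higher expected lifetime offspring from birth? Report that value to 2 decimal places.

breed at age 1: R₀ = 0.53 × (0.3 + 0.48 × 4.5) = 0.53 × 2.4600 = 1.3038
delay to age 2: R₀ = 0.53 × (0.70 × 4.5) = 0.53 × 3.1500 = 1.6695
Higher: delay to age 2 (1.6695).

1.67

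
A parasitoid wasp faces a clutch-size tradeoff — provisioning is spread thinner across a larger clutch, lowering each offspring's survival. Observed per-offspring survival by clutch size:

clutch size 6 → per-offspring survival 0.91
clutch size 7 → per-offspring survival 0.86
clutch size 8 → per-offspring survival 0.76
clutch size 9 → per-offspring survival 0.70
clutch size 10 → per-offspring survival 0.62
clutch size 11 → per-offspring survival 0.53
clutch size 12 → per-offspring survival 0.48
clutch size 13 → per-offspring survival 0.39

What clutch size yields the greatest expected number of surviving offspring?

Expected surviving offspring = c × s(c):
  c=6: 6 × 0.91 = 5.460
  c=7: 7 × 0.86 = 6.020
  c=8: 8 × 0.76 = 6.080
  c=9: 9 × 0.70 = 6.300
  c=10: 10 × 0.62 = 6.200
  c=11: 11 × 0.53 = 5.830
  c=12: 12 × 0.48 = 5.760
  c=13: 13 × 0.39 = 5.070
Maximum at c = 9 (6.300 surviving offspring).

9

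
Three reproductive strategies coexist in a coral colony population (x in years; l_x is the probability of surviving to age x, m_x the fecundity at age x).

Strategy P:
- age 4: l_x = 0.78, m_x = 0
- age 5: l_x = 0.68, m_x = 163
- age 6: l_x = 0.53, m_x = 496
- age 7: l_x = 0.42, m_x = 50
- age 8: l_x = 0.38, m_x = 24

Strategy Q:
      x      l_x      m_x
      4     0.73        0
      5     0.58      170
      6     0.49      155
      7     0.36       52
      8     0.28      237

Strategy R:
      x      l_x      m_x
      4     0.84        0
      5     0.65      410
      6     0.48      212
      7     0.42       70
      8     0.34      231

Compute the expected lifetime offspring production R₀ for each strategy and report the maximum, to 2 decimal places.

Strategy P: R₀ = 0.78×0 + 0.68×163 + 0.53×496 + 0.42×50 + 0.38×24 = 403.8400
Strategy Q: R₀ = 0.73×0 + 0.58×170 + 0.49×155 + 0.36×52 + 0.28×237 = 259.6300
Strategy R: R₀ = 0.84×0 + 0.65×410 + 0.48×212 + 0.42×70 + 0.34×231 = 476.2000
Highest R₀: strategy R with 476.2000.

476.20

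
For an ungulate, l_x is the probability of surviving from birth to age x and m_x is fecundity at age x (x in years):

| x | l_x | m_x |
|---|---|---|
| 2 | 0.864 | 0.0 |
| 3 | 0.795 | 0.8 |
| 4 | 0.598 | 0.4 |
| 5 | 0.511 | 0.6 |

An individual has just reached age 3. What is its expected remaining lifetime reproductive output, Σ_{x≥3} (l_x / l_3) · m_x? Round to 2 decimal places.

l_3 = 0.795. Conditional survival from age 3 to x is l_x / l_3.
  x=3: (0.795/0.795) × 0.8 = 0.8000
  x=4: (0.598/0.795) × 0.4 = 0.3009
  x=5: (0.511/0.795) × 0.6 = 0.3857
Sum = 0.8000 + 0.3009 + 0.3857 = 1.4865

1.49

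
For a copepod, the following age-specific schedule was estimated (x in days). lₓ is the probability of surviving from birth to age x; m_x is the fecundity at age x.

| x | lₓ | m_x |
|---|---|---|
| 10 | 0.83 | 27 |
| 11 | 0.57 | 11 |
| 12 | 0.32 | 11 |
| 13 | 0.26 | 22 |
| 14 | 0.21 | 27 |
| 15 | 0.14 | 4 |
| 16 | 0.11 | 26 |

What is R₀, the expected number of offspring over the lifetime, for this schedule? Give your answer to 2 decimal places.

47.01

R₀ = Σ lₓ m_x:
  age 10: 0.83 × 27 = 22.4100
  age 11: 0.57 × 11 = 6.2700
  age 12: 0.32 × 11 = 3.5200
  age 13: 0.26 × 22 = 5.7200
  age 14: 0.21 × 27 = 5.6700
  age 15: 0.14 × 4 = 0.5600
  age 16: 0.11 × 26 = 2.8600
R₀ = 22.4100 + 6.2700 + 3.5200 + 5.7200 + 5.6700 + 0.5600 + 2.8600 = 47.0100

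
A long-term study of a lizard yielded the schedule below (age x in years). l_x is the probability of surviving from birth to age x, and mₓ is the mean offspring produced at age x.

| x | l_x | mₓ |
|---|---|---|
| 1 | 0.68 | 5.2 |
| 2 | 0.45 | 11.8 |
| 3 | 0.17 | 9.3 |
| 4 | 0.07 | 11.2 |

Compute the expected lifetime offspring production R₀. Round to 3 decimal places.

11.211

R₀ = Σ l_x mₓ:
  age 1: 0.68 × 5.2 = 3.5360
  age 2: 0.45 × 11.8 = 5.3100
  age 3: 0.17 × 9.3 = 1.5810
  age 4: 0.07 × 11.2 = 0.7840
R₀ = 3.5360 + 5.3100 + 1.5810 + 0.7840 = 11.2110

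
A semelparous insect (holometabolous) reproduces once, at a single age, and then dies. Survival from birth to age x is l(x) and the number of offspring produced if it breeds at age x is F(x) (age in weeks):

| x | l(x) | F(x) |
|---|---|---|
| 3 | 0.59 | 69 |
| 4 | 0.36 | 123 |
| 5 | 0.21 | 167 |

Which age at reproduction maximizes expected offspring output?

4

Expected offspring if breeding at age x = l(x) × F(x):
  age 3: 0.59 × 69 = 40.710
  age 4: 0.36 × 123 = 44.280
  age 5: 0.21 × 167 = 35.070
Maximum at age 4 (44.280).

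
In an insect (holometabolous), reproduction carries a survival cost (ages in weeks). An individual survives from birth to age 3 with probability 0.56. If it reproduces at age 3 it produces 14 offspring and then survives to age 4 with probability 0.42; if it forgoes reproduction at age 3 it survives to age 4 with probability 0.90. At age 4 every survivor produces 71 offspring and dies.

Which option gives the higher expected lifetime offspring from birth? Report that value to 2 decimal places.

35.78

breed at age 3: R₀ = 0.56 × (14 + 0.42 × 71) = 0.56 × 43.8200 = 24.5392
delay to age 4: R₀ = 0.56 × (0.90 × 71) = 0.56 × 63.9000 = 35.7840
Higher: delay to age 4 (35.7840).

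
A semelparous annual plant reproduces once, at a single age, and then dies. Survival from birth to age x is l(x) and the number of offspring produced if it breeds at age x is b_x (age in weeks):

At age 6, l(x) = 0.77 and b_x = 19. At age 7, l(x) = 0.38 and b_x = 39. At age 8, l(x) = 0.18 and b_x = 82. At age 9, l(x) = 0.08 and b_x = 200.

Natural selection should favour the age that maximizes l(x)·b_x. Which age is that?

9

Expected offspring if breeding at age x = l(x) × b_x:
  age 6: 0.77 × 19 = 14.630
  age 7: 0.38 × 39 = 14.820
  age 8: 0.18 × 82 = 14.760
  age 9: 0.08 × 200 = 16.000
Maximum at age 9 (16.000).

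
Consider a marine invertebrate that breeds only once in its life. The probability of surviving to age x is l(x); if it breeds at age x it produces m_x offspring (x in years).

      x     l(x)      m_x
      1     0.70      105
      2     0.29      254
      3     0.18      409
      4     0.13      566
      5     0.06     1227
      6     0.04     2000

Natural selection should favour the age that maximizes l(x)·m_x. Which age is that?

6

Expected offspring if breeding at age x = l(x) × m_x:
  age 1: 0.70 × 105 = 73.500
  age 2: 0.29 × 254 = 73.660
  age 3: 0.18 × 409 = 73.620
  age 4: 0.13 × 566 = 73.580
  age 5: 0.06 × 1227 = 73.620
  age 6: 0.04 × 2000 = 80.000
Maximum at age 6 (80.000).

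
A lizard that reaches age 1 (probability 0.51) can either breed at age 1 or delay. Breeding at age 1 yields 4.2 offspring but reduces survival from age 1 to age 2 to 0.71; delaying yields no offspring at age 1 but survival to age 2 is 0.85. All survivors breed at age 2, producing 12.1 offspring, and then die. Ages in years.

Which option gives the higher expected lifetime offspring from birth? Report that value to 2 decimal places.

breed at age 1: R₀ = 0.51 × (4.2 + 0.71 × 12.1) = 0.51 × 12.7910 = 6.5234
delay to age 2: R₀ = 0.51 × (0.85 × 12.1) = 0.51 × 10.2850 = 5.2454
Higher: breed at age 1 (6.5234).

6.52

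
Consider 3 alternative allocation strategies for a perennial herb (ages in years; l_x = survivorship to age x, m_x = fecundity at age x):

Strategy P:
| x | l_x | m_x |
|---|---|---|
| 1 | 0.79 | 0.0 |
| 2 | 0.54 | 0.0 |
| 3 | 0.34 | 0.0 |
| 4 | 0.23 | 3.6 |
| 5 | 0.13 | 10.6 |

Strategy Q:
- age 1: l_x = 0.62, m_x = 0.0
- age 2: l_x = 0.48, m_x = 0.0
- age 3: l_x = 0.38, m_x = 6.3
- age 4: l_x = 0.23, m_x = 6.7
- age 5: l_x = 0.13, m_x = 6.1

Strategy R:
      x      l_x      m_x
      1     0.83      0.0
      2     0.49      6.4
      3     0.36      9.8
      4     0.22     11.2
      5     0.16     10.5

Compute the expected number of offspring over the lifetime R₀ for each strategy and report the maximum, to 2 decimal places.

10.81

Strategy P: R₀ = 0.79×0.0 + 0.54×0.0 + 0.34×0.0 + 0.23×3.6 + 0.13×10.6 = 2.2060
Strategy Q: R₀ = 0.62×0.0 + 0.48×0.0 + 0.38×6.3 + 0.23×6.7 + 0.13×6.1 = 4.7280
Strategy R: R₀ = 0.83×0.0 + 0.49×6.4 + 0.36×9.8 + 0.22×11.2 + 0.16×10.5 = 10.8080
Highest R₀: strategy R with 10.8080.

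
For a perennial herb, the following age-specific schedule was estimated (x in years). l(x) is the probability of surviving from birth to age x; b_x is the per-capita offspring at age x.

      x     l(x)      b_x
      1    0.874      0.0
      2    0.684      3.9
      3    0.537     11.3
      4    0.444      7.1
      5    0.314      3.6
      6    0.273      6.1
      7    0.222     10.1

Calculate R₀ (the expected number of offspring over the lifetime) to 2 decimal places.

R₀ = Σ l(x) b_x:
  age 1: 0.874 × 0.0 = 0.0000
  age 2: 0.684 × 3.9 = 2.6676
  age 3: 0.537 × 11.3 = 6.0681
  age 4: 0.444 × 7.1 = 3.1524
  age 5: 0.314 × 3.6 = 1.1304
  age 6: 0.273 × 6.1 = 1.6653
  age 7: 0.222 × 10.1 = 2.2422
R₀ = 0.0000 + 2.6676 + 6.0681 + 3.1524 + 1.1304 + 1.6653 + 2.2422 = 16.9260

16.93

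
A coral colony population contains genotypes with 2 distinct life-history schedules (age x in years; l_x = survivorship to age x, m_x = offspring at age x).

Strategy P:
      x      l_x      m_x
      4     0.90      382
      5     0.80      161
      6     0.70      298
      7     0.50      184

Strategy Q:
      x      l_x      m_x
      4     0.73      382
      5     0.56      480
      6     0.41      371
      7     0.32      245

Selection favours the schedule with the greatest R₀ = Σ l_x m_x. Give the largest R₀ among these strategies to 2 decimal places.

Strategy P: R₀ = 0.90×382 + 0.80×161 + 0.70×298 + 0.50×184 = 773.2000
Strategy Q: R₀ = 0.73×382 + 0.56×480 + 0.41×371 + 0.32×245 = 778.1700
Highest R₀: strategy Q with 778.1700.

778.17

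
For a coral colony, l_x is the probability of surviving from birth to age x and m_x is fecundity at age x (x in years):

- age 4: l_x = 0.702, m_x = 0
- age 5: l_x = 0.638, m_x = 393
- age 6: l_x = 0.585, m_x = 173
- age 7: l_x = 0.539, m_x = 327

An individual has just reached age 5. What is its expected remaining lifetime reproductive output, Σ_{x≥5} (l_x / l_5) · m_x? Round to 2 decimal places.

l_5 = 0.638. Conditional survival from age 5 to x is l_x / l_5.
  x=5: (0.638/0.638) × 393 = 393.0000
  x=6: (0.585/0.638) × 173 = 158.6285
  x=7: (0.539/0.638) × 327 = 276.2586
Sum = 393.0000 + 158.6285 + 276.2586 = 827.8871

827.89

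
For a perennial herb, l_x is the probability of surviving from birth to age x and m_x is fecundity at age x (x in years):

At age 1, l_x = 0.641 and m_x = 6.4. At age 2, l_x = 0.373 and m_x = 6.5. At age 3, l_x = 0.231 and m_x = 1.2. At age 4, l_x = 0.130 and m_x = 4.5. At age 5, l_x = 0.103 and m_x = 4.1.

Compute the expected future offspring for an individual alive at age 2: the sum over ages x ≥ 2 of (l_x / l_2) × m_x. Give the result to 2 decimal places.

l_2 = 0.373. Conditional survival from age 2 to x is l_x / l_2.
  x=2: (0.373/0.373) × 6.5 = 6.5000
  x=3: (0.231/0.373) × 1.2 = 0.7432
  x=4: (0.130/0.373) × 4.5 = 1.5684
  x=5: (0.103/0.373) × 4.1 = 1.1322
Sum = 6.5000 + 0.7432 + 1.5684 + 1.1322 = 9.9437

9.94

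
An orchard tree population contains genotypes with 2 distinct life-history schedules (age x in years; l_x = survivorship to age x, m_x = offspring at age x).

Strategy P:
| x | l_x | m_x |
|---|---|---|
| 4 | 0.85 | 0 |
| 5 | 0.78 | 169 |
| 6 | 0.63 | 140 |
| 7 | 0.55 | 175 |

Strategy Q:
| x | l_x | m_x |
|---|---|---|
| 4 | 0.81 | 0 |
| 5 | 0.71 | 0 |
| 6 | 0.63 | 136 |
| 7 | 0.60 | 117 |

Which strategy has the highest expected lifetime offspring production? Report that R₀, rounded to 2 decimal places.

Strategy P: R₀ = 0.85×0 + 0.78×169 + 0.63×140 + 0.55×175 = 316.2700
Strategy Q: R₀ = 0.81×0 + 0.71×0 + 0.63×136 + 0.60×117 = 155.8800
Highest R₀: strategy P with 316.2700.

316.27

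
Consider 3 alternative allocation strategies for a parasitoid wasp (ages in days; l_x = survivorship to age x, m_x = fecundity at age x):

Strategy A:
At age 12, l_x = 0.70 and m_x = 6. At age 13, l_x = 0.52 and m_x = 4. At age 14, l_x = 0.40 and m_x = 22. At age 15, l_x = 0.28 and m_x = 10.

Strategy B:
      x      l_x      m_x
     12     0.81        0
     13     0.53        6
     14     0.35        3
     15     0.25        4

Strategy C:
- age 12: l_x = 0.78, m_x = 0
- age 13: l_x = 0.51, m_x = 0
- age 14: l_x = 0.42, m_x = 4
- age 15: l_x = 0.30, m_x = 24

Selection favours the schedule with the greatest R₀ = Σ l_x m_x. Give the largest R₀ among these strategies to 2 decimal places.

Strategy A: R₀ = 0.70×6 + 0.52×4 + 0.40×22 + 0.28×10 = 17.8800
Strategy B: R₀ = 0.81×0 + 0.53×6 + 0.35×3 + 0.25×4 = 5.2300
Strategy C: R₀ = 0.78×0 + 0.51×0 + 0.42×4 + 0.30×24 = 8.8800
Highest R₀: strategy A with 17.8800.

17.88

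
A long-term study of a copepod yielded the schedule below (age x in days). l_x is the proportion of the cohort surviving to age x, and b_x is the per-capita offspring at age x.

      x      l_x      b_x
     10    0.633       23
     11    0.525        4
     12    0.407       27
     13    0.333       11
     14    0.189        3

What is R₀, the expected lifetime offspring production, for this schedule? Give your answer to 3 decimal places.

31.878

R₀ = Σ l_x b_x:
  age 10: 0.633 × 23 = 14.5590
  age 11: 0.525 × 4 = 2.1000
  age 12: 0.407 × 27 = 10.9890
  age 13: 0.333 × 11 = 3.6630
  age 14: 0.189 × 3 = 0.5670
R₀ = 14.5590 + 2.1000 + 10.9890 + 3.6630 + 0.5670 = 31.8780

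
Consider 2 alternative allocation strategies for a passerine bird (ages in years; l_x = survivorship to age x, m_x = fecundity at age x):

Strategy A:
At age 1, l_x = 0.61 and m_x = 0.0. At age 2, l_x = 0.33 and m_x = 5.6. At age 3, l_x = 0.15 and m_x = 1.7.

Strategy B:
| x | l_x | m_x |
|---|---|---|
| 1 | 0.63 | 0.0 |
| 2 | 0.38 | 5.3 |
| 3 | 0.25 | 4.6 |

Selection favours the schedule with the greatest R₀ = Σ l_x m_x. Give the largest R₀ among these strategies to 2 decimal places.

Strategy A: R₀ = 0.61×0.0 + 0.33×5.6 + 0.15×1.7 = 2.1030
Strategy B: R₀ = 0.63×0.0 + 0.38×5.3 + 0.25×4.6 = 3.1640
Highest R₀: strategy B with 3.1640.

3.16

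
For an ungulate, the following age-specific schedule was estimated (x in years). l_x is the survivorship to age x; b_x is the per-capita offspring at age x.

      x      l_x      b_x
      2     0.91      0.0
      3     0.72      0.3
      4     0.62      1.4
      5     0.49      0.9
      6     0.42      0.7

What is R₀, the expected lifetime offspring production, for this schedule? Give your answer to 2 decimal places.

1.82

R₀ = Σ l_x b_x:
  age 2: 0.91 × 0.0 = 0.0000
  age 3: 0.72 × 0.3 = 0.2160
  age 4: 0.62 × 1.4 = 0.8680
  age 5: 0.49 × 0.9 = 0.4410
  age 6: 0.42 × 0.7 = 0.2940
R₀ = 0.0000 + 0.2160 + 0.8680 + 0.4410 + 0.2940 = 1.8190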